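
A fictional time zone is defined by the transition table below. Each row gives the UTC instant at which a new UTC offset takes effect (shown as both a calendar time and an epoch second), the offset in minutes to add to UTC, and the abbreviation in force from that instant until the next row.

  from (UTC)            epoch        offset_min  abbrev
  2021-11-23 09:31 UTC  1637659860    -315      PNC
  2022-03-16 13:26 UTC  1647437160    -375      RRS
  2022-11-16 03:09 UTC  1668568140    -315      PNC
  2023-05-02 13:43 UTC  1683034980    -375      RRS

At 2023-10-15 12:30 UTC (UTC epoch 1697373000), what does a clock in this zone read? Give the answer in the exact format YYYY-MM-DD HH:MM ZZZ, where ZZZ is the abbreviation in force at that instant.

2023-10-15 06:15 RRS

Query: 2023-10-15 12:30 UTC
Rule 4/4 (RRS, -06:15): 2023-05-02 13:43 UTC ≤ query < +∞
12·60 + 30 - 375 = 375 min
375 = 0·1440 + 375; 375 = 6·60 + 15 → 06:15, same day
→ 2023-10-15 06:15 RRS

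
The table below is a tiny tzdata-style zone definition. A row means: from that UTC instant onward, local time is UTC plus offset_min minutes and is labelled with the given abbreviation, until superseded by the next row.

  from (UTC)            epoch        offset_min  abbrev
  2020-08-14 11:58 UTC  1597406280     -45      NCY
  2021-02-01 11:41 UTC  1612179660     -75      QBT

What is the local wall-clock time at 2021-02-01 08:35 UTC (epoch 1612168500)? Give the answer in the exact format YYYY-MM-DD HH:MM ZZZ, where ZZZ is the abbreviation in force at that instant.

2021-02-01 07:50 NCY

Query: 2021-02-01 08:35 UTC
Rule 1/2 (NCY, -00:45): 2020-08-14 11:58 UTC ≤ query < 2021-02-01 11:41 UTC
8·60 + 35 - 45 = 470 min
470 = 0·1440 + 470; 470 = 7·60 + 50 → 07:50, same day
→ 2021-02-01 07:50 NCY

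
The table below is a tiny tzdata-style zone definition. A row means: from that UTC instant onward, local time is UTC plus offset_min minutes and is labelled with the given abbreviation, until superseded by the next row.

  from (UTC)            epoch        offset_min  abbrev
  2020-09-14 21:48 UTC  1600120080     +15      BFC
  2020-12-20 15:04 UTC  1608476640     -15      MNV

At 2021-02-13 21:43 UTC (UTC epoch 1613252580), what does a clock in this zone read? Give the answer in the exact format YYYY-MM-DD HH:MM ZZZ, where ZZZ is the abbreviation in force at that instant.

Query: 2021-02-13 21:43 UTC
Rule 2/2 (MNV, -00:15): 2020-12-20 15:04 UTC ≤ query < +∞
21·60 + 43 - 15 = 1288 min
1288 = 0·1440 + 1288; 1288 = 21·60 + 28 → 21:28, same day
→ 2021-02-13 21:28 MNV

2021-02-13 21:28 MNV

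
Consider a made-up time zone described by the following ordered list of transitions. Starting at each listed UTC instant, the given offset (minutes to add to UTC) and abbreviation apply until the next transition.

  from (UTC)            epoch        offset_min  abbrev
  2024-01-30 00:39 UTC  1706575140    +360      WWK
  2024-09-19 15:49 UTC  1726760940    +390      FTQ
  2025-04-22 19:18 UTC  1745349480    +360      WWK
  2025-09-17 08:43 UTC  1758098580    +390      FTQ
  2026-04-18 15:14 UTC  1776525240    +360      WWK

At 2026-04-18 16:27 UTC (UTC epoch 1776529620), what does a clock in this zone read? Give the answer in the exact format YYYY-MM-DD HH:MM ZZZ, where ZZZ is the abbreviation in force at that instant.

Query: 2026-04-18 16:27 UTC
Rule 5/5 (WWK, +06:00): 2026-04-18 15:14 UTC ≤ query < +∞
16·60 + 27 + 360 = 1347 min
1347 = 0·1440 + 1347; 1347 = 22·60 + 27 → 22:27, same day
→ 2026-04-18 22:27 WWK

2026-04-18 22:27 WWK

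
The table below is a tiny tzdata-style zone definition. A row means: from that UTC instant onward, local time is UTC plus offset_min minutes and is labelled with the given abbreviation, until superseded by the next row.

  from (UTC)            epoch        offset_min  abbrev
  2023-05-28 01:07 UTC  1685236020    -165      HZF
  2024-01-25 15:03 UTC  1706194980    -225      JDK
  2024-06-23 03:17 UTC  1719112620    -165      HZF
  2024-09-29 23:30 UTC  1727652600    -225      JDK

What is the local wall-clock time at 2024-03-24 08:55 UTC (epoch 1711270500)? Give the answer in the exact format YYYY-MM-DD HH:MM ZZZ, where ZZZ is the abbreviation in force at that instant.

2024-03-24 05:10 JDK

Query: 2024-03-24 08:55 UTC
Rule 2/4 (JDK, -03:45): 2024-01-25 15:03 UTC ≤ query < 2024-06-23 03:17 UTC
8·60 + 55 - 225 = 310 min
310 = 0·1440 + 310; 310 = 5·60 + 10 → 05:10, same day
→ 2024-03-24 05:10 JDK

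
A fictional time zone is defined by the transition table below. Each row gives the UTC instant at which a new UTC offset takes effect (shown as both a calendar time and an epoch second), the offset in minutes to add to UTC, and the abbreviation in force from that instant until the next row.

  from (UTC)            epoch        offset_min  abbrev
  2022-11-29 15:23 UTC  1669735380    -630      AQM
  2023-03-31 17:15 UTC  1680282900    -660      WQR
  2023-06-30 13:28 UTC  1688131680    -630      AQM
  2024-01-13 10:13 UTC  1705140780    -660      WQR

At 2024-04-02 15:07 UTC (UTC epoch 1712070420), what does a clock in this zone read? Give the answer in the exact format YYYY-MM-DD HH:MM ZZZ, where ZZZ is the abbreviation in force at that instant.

2024-04-02 04:07 WQR

Query: 2024-04-02 15:07 UTC
Rule 4/4 (WQR, -11:00): 2024-01-13 10:13 UTC ≤ query < +∞
15·60 + 7 - 660 = 247 min
247 = 0·1440 + 247; 247 = 4·60 + 7 → 04:07, same day
→ 2024-04-02 04:07 WQR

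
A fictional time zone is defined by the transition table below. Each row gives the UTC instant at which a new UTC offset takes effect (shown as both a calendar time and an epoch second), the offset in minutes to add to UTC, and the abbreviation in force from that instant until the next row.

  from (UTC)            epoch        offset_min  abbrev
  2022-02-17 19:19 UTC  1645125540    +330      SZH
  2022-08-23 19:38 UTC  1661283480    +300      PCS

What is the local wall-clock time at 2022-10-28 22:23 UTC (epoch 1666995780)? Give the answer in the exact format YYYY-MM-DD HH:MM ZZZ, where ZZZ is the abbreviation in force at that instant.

Query: 2022-10-28 22:23 UTC
Rule 2/2 (PCS, +05:00): 2022-08-23 19:38 UTC ≤ query < +∞
22·60 + 23 + 300 = 1643 min
1643 = 1·1440 + 203; 203 = 3·60 + 23 → 03:23, 2022-10-28 + 1 day = 2022-10-29
→ 2022-10-29 03:23 PCS

2022-10-29 03:23 PCS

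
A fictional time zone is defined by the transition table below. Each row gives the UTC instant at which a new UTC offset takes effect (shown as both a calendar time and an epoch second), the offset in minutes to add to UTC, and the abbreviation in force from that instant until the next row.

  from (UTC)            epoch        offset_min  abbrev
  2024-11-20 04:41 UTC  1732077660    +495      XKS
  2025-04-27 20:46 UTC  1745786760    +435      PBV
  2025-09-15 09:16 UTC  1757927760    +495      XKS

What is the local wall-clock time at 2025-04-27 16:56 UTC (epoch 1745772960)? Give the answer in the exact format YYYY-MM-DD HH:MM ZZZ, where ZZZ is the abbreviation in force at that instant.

2025-04-28 01:11 XKS

Query: 2025-04-27 16:56 UTC
Rule 1/3 (XKS, +08:15): 2024-11-20 04:41 UTC ≤ query < 2025-04-27 20:46 UTC
16·60 + 56 + 495 = 1511 min
1511 = 1·1440 + 71; 71 = 1·60 + 11 → 01:11, 2025-04-27 + 1 day = 2025-04-28
→ 2025-04-28 01:11 XKS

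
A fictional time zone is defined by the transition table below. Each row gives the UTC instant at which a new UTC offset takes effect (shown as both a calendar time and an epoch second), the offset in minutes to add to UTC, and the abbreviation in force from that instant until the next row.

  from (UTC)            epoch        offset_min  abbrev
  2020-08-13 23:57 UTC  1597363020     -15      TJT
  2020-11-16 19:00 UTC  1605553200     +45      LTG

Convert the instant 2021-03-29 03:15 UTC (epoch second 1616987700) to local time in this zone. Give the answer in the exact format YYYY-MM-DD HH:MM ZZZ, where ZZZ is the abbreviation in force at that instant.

Query: 2021-03-29 03:15 UTC
Rule 2/2 (LTG, +00:45): 2020-11-16 19:00 UTC ≤ query < +∞
3·60 + 15 + 45 = 240 min
240 = 0·1440 + 240; 240 = 4·60 + 0 → 04:00, same day
→ 2021-03-29 04:00 LTG

2021-03-29 04:00 LTG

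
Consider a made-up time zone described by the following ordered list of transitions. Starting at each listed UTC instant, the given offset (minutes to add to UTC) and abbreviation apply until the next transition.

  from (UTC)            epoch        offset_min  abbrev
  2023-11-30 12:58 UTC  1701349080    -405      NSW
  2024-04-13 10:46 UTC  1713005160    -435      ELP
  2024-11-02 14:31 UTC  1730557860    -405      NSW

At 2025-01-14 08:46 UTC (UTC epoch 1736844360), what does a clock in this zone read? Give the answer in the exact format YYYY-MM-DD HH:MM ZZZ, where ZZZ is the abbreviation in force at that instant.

2025-01-14 02:01 NSW

Query: 2025-01-14 08:46 UTC
Rule 3/3 (NSW, -06:45): 2024-11-02 14:31 UTC ≤ query < +∞
8·60 + 46 - 405 = 121 min
121 = 0·1440 + 121; 121 = 2·60 + 1 → 02:01, same day
→ 2025-01-14 02:01 NSW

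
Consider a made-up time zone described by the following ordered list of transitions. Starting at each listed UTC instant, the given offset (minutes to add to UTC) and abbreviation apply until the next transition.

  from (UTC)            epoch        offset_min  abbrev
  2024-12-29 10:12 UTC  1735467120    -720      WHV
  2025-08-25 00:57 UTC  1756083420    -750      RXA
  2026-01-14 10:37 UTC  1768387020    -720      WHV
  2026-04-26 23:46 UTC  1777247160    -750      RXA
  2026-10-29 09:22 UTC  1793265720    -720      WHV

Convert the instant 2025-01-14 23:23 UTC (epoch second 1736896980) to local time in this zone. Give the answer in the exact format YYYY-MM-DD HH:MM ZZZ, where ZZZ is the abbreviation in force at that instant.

Query: 2025-01-14 23:23 UTC
Rule 1/5 (WHV, -12:00): 2024-12-29 10:12 UTC ≤ query < 2025-08-25 00:57 UTC
23·60 + 23 - 720 = 683 min
683 = 0·1440 + 683; 683 = 11·60 + 23 → 11:23, same day
→ 2025-01-14 11:23 WHV

2025-01-14 11:23 WHV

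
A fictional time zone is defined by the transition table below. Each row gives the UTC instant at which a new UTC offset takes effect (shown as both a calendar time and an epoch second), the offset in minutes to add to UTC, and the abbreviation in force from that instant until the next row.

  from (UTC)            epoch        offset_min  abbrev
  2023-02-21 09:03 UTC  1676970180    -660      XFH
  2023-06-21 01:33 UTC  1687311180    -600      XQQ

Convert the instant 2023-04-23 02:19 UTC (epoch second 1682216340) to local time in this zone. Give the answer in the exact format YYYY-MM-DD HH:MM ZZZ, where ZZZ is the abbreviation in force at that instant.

Query: 2023-04-23 02:19 UTC
Rule 1/2 (XFH, -11:00): 2023-02-21 09:03 UTC ≤ query < 2023-06-21 01:33 UTC
2·60 + 19 - 660 = -521 min
-521 = -1·1440 + 919; 919 = 15·60 + 19 → 15:19, 2023-04-23 - 1 day = 2023-04-22
→ 2023-04-22 15:19 XFH

2023-04-22 15:19 XFH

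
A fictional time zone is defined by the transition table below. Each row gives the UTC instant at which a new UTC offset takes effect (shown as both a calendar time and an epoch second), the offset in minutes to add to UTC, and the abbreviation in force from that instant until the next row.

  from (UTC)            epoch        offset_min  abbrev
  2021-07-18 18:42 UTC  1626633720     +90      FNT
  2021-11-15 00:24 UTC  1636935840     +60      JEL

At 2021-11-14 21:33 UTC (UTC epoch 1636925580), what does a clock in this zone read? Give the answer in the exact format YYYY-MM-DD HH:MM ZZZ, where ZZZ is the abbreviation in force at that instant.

Query: 2021-11-14 21:33 UTC
Rule 1/2 (FNT, +01:30): 2021-07-18 18:42 UTC ≤ query < 2021-11-15 00:24 UTC
21·60 + 33 + 90 = 1383 min
1383 = 0·1440 + 1383; 1383 = 23·60 + 3 → 23:03, same day
→ 2021-11-14 23:03 FNT

2021-11-14 23:03 FNT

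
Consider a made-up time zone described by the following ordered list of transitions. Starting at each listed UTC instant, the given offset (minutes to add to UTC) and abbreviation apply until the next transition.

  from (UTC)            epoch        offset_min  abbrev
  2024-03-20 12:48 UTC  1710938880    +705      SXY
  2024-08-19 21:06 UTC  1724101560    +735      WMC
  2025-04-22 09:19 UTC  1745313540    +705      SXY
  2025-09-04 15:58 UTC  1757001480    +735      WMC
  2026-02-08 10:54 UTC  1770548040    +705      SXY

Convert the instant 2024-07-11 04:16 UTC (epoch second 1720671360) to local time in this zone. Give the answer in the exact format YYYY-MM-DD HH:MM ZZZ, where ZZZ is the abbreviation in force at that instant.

Query: 2024-07-11 04:16 UTC
Rule 1/5 (SXY, +11:45): 2024-03-20 12:48 UTC ≤ query < 2024-08-19 21:06 UTC
4·60 + 16 + 705 = 961 min
961 = 0·1440 + 961; 961 = 16·60 + 1 → 16:01, same day
→ 2024-07-11 16:01 SXY

2024-07-11 16:01 SXY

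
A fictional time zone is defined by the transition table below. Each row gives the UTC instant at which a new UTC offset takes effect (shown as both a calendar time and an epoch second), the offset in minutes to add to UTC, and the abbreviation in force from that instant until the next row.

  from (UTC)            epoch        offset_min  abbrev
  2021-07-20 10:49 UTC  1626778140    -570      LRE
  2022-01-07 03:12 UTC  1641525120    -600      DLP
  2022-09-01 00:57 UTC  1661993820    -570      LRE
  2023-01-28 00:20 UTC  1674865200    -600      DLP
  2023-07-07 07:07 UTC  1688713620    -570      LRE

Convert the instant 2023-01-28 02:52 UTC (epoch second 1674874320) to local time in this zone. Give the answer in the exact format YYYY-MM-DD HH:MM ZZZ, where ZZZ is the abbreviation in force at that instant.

2023-01-27 16:52 DLP

Query: 2023-01-28 02:52 UTC
Rule 4/5 (DLP, -10:00): 2023-01-28 00:20 UTC ≤ query < 2023-07-07 07:07 UTC
2·60 + 52 - 600 = -428 min
-428 = -1·1440 + 1012; 1012 = 16·60 + 52 → 16:52, 2023-01-28 - 1 day = 2023-01-27
→ 2023-01-27 16:52 DLP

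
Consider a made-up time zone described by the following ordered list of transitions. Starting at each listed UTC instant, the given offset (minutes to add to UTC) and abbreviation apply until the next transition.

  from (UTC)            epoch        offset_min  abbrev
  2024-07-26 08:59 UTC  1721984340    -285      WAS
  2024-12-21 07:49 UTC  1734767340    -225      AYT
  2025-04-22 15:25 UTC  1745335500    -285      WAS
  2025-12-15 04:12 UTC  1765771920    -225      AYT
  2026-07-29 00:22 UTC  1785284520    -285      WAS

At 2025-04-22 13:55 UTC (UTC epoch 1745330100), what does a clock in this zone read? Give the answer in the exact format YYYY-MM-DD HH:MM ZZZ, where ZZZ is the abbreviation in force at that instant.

Query: 2025-04-22 13:55 UTC
Rule 2/5 (AYT, -03:45): 2024-12-21 07:49 UTC ≤ query < 2025-04-22 15:25 UTC
13·60 + 55 - 225 = 610 min
610 = 0·1440 + 610; 610 = 10·60 + 10 → 10:10, same day
→ 2025-04-22 10:10 AYT

2025-04-22 10:10 AYT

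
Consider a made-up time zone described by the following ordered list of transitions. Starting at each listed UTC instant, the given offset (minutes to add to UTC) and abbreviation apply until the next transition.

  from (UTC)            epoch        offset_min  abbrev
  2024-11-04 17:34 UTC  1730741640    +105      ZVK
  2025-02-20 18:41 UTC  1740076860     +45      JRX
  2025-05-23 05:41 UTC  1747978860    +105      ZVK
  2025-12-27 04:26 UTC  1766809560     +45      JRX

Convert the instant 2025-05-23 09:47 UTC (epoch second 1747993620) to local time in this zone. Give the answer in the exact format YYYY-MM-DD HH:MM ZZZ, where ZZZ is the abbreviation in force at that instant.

2025-05-23 11:32 ZVK

Query: 2025-05-23 09:47 UTC
Rule 3/4 (ZVK, +01:45): 2025-05-23 05:41 UTC ≤ query < 2025-12-27 04:26 UTC
9·60 + 47 + 105 = 692 min
692 = 0·1440 + 692; 692 = 11·60 + 32 → 11:32, same day
→ 2025-05-23 11:32 ZVK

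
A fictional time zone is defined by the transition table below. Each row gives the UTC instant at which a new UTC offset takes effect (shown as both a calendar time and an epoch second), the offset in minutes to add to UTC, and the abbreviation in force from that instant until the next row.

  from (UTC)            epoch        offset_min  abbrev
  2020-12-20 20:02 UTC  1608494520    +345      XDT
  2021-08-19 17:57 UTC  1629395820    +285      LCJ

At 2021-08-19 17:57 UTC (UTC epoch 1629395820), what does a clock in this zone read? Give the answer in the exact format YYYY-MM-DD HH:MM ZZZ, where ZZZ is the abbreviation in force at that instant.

Query: 2021-08-19 17:57 UTC
Rule 2/2 (LCJ, +04:45): 2021-08-19 17:57 UTC ≤ query < +∞
17·60 + 57 + 285 = 1362 min
1362 = 0·1440 + 1362; 1362 = 22·60 + 42 → 22:42, same day
→ 2021-08-19 22:42 LCJ

2021-08-19 22:42 LCJ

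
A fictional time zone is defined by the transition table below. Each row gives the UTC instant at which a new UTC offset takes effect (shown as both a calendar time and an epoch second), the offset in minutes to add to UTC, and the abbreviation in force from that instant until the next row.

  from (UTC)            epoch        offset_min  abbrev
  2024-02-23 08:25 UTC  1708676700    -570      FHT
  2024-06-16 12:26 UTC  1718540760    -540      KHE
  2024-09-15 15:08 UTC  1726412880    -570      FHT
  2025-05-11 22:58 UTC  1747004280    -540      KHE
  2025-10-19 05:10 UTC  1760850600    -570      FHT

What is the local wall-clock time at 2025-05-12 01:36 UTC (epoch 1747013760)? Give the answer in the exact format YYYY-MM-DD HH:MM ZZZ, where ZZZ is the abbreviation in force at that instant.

2025-05-11 16:36 KHE

Query: 2025-05-12 01:36 UTC
Rule 4/5 (KHE, -09:00): 2025-05-11 22:58 UTC ≤ query < 2025-10-19 05:10 UTC
1·60 + 36 - 540 = -444 min
-444 = -1·1440 + 996; 996 = 16·60 + 36 → 16:36, 2025-05-12 - 1 day = 2025-05-11
→ 2025-05-11 16:36 KHE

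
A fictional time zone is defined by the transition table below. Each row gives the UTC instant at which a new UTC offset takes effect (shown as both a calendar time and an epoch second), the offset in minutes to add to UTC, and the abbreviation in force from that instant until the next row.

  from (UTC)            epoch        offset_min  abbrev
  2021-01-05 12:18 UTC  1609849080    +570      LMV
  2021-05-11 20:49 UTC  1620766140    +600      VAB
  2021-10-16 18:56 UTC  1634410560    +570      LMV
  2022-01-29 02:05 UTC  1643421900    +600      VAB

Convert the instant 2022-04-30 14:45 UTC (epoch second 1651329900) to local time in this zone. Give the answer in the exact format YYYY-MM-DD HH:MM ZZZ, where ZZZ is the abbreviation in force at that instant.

2022-05-01 00:45 VAB

Query: 2022-04-30 14:45 UTC
Rule 4/4 (VAB, +10:00): 2022-01-29 02:05 UTC ≤ query < +∞
14·60 + 45 + 600 = 1485 min
1485 = 1·1440 + 45; 45 = 0·60 + 45 → 00:45, 2022-04-30 + 1 day = 2022-05-01
→ 2022-05-01 00:45 VAB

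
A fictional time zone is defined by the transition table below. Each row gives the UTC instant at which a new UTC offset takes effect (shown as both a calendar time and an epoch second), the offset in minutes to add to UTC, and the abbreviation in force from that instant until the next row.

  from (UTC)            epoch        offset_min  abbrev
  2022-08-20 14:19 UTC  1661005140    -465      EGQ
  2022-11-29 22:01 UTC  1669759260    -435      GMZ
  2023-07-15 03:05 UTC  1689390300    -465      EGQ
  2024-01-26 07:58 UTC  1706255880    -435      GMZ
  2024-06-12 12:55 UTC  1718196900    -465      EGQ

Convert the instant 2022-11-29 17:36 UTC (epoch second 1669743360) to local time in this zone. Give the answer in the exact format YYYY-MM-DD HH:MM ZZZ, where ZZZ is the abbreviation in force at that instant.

Query: 2022-11-29 17:36 UTC
Rule 1/5 (EGQ, -07:45): 2022-08-20 14:19 UTC ≤ query < 2022-11-29 22:01 UTC
17·60 + 36 - 465 = 591 min
591 = 0·1440 + 591; 591 = 9·60 + 51 → 09:51, same day
→ 2022-11-29 09:51 EGQ

2022-11-29 09:51 EGQ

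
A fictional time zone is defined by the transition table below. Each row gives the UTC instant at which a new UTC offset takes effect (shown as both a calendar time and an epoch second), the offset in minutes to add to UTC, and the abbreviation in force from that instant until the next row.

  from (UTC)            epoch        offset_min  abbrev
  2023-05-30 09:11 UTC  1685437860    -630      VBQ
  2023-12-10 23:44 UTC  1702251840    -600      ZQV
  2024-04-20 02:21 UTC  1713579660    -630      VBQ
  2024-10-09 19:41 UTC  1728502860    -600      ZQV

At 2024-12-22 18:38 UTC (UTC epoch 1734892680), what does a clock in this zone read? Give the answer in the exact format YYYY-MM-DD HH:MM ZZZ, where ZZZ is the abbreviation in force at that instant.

Query: 2024-12-22 18:38 UTC
Rule 4/4 (ZQV, -10:00): 2024-10-09 19:41 UTC ≤ query < +∞
18·60 + 38 - 600 = 518 min
518 = 0·1440 + 518; 518 = 8·60 + 38 → 08:38, same day
→ 2024-12-22 08:38 ZQV

2024-12-22 08:38 ZQV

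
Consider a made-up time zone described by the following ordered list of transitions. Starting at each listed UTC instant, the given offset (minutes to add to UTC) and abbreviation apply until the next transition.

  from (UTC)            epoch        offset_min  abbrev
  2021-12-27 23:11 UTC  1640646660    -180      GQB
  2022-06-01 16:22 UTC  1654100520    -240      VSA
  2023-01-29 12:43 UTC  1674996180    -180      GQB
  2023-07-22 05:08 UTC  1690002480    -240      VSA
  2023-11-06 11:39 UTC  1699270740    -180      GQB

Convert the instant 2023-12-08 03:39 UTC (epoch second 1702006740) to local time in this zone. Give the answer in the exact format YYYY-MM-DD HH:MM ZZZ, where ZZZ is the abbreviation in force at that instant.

2023-12-08 00:39 GQB

Query: 2023-12-08 03:39 UTC
Rule 5/5 (GQB, -03:00): 2023-11-06 11:39 UTC ≤ query < +∞
3·60 + 39 - 180 = 39 min
39 = 0·1440 + 39; 39 = 0·60 + 39 → 00:39, same day
→ 2023-12-08 00:39 GQB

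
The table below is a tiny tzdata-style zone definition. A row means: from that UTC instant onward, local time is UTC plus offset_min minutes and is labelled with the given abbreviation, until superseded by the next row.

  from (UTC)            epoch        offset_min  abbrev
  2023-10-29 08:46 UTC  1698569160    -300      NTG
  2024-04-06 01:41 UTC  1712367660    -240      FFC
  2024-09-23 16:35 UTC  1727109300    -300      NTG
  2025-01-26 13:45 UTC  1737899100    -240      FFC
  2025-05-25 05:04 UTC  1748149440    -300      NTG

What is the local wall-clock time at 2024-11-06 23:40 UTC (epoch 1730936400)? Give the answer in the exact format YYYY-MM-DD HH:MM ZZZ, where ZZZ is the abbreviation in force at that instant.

Query: 2024-11-06 23:40 UTC
Rule 3/5 (NTG, -05:00): 2024-09-23 16:35 UTC ≤ query < 2025-01-26 13:45 UTC
23·60 + 40 - 300 = 1120 min
1120 = 0·1440 + 1120; 1120 = 18·60 + 40 → 18:40, same day
→ 2024-11-06 18:40 NTG

2024-11-06 18:40 NTG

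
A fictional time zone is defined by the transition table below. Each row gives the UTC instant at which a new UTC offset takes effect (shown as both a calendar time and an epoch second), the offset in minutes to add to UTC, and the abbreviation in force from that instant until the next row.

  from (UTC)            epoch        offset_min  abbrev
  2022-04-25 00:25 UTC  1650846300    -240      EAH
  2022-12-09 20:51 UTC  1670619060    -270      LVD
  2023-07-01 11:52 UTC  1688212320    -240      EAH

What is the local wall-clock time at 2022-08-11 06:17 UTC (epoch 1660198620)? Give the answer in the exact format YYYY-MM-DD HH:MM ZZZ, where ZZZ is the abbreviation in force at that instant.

Query: 2022-08-11 06:17 UTC
Rule 1/3 (EAH, -04:00): 2022-04-25 00:25 UTC ≤ query < 2022-12-09 20:51 UTC
6·60 + 17 - 240 = 137 min
137 = 0·1440 + 137; 137 = 2·60 + 17 → 02:17, same day
→ 2022-08-11 02:17 EAH

2022-08-11 02:17 EAH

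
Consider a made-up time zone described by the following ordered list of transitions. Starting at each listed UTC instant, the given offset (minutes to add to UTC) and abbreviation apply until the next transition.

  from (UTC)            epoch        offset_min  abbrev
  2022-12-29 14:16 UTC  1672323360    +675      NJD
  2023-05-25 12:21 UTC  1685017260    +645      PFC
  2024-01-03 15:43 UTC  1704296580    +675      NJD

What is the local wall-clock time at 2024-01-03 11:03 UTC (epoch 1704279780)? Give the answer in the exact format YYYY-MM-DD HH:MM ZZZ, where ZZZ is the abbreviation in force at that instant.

Query: 2024-01-03 11:03 UTC
Rule 2/3 (PFC, +10:45): 2023-05-25 12:21 UTC ≤ query < 2024-01-03 15:43 UTC
11·60 + 3 + 645 = 1308 min
1308 = 0·1440 + 1308; 1308 = 21·60 + 48 → 21:48, same day
→ 2024-01-03 21:48 PFC

2024-01-03 21:48 PFC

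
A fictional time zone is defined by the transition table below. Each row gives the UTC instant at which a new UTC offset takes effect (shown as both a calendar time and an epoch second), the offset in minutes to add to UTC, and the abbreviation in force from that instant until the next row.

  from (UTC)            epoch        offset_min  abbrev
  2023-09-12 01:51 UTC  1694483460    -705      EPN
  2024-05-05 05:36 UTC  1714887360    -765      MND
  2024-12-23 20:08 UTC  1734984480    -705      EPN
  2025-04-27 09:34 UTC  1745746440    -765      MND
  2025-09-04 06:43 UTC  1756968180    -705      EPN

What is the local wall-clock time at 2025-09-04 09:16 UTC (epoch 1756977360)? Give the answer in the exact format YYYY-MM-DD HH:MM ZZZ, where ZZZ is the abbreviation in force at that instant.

2025-09-03 21:31 EPN

Query: 2025-09-04 09:16 UTC
Rule 5/5 (EPN, -11:45): 2025-09-04 06:43 UTC ≤ query < +∞
9·60 + 16 - 705 = -149 min
-149 = -1·1440 + 1291; 1291 = 21·60 + 31 → 21:31, 2025-09-04 - 1 day = 2025-09-03
→ 2025-09-03 21:31 EPN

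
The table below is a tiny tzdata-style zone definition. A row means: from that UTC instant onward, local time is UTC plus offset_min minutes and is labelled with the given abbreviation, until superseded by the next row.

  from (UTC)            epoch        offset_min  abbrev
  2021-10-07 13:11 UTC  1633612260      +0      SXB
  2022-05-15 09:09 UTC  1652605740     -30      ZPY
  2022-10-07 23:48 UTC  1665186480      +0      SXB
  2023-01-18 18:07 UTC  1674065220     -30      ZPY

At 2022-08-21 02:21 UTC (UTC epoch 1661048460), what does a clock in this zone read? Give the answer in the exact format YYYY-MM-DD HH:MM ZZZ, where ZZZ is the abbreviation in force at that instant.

Query: 2022-08-21 02:21 UTC
Rule 2/4 (ZPY, -00:30): 2022-05-15 09:09 UTC ≤ query < 2022-10-07 23:48 UTC
2·60 + 21 - 30 = 111 min
111 = 0·1440 + 111; 111 = 1·60 + 51 → 01:51, same day
→ 2022-08-21 01:51 ZPY

2022-08-21 01:51 ZPY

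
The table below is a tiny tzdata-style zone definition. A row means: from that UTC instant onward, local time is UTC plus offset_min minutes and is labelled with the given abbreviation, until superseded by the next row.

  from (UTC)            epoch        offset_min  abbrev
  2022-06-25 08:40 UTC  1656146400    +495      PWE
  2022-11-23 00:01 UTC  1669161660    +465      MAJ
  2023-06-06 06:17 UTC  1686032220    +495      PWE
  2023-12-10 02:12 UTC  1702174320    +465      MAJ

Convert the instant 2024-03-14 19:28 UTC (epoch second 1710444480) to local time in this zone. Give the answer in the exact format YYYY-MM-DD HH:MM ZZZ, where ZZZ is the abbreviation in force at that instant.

2024-03-15 03:13 MAJ

Query: 2024-03-14 19:28 UTC
Rule 4/4 (MAJ, +07:45): 2023-12-10 02:12 UTC ≤ query < +∞
19·60 + 28 + 465 = 1633 min
1633 = 1·1440 + 193; 193 = 3·60 + 13 → 03:13, 2024-03-14 + 1 day = 2024-03-15
→ 2024-03-15 03:13 MAJ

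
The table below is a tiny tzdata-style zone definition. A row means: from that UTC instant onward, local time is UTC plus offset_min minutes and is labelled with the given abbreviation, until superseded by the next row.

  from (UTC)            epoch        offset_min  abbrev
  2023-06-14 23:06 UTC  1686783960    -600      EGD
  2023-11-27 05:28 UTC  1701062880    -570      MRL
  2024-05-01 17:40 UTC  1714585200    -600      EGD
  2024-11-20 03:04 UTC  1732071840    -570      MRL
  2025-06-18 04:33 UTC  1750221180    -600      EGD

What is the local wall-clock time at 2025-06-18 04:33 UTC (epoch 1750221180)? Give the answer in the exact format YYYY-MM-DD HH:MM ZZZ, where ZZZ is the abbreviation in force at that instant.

2025-06-17 18:33 EGD

Query: 2025-06-18 04:33 UTC
Rule 5/5 (EGD, -10:00): 2025-06-18 04:33 UTC ≤ query < +∞
4·60 + 33 - 600 = -327 min
-327 = -1·1440 + 1113; 1113 = 18·60 + 33 → 18:33, 2025-06-18 - 1 day = 2025-06-17
→ 2025-06-17 18:33 EGD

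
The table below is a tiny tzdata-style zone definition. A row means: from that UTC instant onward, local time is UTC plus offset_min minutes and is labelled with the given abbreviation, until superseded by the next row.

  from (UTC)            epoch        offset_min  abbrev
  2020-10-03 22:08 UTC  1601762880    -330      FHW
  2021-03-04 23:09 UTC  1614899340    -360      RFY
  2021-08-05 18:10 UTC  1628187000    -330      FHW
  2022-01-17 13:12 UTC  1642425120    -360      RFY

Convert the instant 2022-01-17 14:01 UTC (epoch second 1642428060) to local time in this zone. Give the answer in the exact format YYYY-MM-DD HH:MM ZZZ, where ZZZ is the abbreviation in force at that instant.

Query: 2022-01-17 14:01 UTC
Rule 4/4 (RFY, -06:00): 2022-01-17 13:12 UTC ≤ query < +∞
14·60 + 1 - 360 = 481 min
481 = 0·1440 + 481; 481 = 8·60 + 1 → 08:01, same day
→ 2022-01-17 08:01 RFY

2022-01-17 08:01 RFY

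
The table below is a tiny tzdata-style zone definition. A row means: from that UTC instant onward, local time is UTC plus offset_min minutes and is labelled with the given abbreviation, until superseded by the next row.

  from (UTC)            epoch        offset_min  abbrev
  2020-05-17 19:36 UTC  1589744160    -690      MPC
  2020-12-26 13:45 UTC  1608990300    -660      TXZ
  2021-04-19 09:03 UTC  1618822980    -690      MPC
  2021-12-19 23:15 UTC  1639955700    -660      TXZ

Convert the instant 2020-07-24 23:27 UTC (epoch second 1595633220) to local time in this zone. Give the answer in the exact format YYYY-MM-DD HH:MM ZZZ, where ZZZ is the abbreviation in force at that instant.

Query: 2020-07-24 23:27 UTC
Rule 1/4 (MPC, -11:30): 2020-05-17 19:36 UTC ≤ query < 2020-12-26 13:45 UTC
23·60 + 27 - 690 = 717 min
717 = 0·1440 + 717; 717 = 11·60 + 57 → 11:57, same day
→ 2020-07-24 11:57 MPC

2020-07-24 11:57 MPC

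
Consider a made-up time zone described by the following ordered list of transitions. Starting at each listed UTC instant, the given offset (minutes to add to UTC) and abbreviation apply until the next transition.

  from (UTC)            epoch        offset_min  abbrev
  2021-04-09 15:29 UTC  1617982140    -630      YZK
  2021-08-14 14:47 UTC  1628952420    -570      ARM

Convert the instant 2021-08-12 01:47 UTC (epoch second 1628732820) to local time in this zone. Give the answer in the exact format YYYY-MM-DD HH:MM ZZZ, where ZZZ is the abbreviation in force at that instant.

2021-08-11 15:17 YZK

Query: 2021-08-12 01:47 UTC
Rule 1/2 (YZK, -10:30): 2021-04-09 15:29 UTC ≤ query < 2021-08-14 14:47 UTC
1·60 + 47 - 630 = -523 min
-523 = -1·1440 + 917; 917 = 15·60 + 17 → 15:17, 2021-08-12 - 1 day = 2021-08-11
→ 2021-08-11 15:17 YZK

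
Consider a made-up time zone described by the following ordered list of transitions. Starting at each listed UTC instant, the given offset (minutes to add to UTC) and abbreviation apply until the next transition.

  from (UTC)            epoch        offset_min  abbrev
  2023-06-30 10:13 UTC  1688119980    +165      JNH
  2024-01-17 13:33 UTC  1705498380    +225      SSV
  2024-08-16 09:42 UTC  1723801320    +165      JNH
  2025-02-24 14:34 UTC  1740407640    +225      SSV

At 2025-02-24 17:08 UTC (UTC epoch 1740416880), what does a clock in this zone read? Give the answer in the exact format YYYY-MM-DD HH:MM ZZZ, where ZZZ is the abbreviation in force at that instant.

Query: 2025-02-24 17:08 UTC
Rule 4/4 (SSV, +03:45): 2025-02-24 14:34 UTC ≤ query < +∞
17·60 + 8 + 225 = 1253 min
1253 = 0·1440 + 1253; 1253 = 20·60 + 53 → 20:53, same day
→ 2025-02-24 20:53 SSV

2025-02-24 20:53 SSV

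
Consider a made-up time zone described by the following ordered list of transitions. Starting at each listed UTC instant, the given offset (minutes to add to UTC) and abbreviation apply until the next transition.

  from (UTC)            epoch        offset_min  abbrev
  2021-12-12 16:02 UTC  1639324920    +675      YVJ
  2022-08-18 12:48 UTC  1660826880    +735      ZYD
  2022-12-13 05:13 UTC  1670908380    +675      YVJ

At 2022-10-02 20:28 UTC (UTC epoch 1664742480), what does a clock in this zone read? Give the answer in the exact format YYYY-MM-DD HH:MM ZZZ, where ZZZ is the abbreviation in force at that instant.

2022-10-03 08:43 ZYD

Query: 2022-10-02 20:28 UTC
Rule 2/3 (ZYD, +12:15): 2022-08-18 12:48 UTC ≤ query < 2022-12-13 05:13 UTC
20·60 + 28 + 735 = 1963 min
1963 = 1·1440 + 523; 523 = 8·60 + 43 → 08:43, 2022-10-02 + 1 day = 2022-10-03
→ 2022-10-03 08:43 ZYD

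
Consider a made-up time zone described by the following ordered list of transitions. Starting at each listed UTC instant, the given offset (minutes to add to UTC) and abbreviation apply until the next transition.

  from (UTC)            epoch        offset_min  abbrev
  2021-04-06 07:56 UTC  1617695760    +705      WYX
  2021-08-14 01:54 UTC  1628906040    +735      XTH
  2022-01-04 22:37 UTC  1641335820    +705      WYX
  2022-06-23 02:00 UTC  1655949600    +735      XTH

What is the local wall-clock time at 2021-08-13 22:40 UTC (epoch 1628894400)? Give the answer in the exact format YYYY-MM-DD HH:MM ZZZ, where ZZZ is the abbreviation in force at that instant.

2021-08-14 10:25 WYX

Query: 2021-08-13 22:40 UTC
Rule 1/4 (WYX, +11:45): 2021-04-06 07:56 UTC ≤ query < 2021-08-14 01:54 UTC
22·60 + 40 + 705 = 2065 min
2065 = 1·1440 + 625; 625 = 10·60 + 25 → 10:25, 2021-08-13 + 1 day = 2021-08-14
→ 2021-08-14 10:25 WYX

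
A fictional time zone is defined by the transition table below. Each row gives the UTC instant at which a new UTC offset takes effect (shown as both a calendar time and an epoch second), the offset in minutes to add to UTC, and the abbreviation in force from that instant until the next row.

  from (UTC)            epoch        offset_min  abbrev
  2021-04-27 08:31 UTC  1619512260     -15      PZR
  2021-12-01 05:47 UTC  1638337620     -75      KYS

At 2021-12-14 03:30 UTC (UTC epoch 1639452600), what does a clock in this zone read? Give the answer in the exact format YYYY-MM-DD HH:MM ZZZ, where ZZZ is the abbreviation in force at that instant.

2021-12-14 02:15 KYS

Query: 2021-12-14 03:30 UTC
Rule 2/2 (KYS, -01:15): 2021-12-01 05:47 UTC ≤ query < +∞
3·60 + 30 - 75 = 135 min
135 = 0·1440 + 135; 135 = 2·60 + 15 → 02:15, same day
→ 2021-12-14 02:15 KYS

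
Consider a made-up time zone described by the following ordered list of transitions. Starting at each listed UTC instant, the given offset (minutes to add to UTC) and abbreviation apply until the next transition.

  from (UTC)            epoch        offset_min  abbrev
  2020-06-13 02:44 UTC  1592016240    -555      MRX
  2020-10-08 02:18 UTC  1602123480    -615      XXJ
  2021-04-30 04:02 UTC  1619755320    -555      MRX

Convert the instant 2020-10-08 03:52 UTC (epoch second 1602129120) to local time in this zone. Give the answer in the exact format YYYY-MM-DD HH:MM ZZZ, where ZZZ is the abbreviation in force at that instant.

2020-10-07 17:37 XXJ

Query: 2020-10-08 03:52 UTC
Rule 2/3 (XXJ, -10:15): 2020-10-08 02:18 UTC ≤ query < 2021-04-30 04:02 UTC
3·60 + 52 - 615 = -383 min
-383 = -1·1440 + 1057; 1057 = 17·60 + 37 → 17:37, 2020-10-08 - 1 day = 2020-10-07
→ 2020-10-07 17:37 XXJ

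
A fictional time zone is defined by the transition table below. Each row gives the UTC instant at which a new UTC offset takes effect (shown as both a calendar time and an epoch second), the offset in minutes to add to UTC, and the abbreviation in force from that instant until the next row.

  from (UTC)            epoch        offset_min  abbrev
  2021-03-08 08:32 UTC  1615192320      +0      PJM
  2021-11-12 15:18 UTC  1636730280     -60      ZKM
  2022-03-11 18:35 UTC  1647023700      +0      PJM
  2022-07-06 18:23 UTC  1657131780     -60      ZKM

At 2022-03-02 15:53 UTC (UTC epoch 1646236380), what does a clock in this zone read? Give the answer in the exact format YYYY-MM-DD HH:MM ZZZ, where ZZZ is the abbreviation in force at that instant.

Query: 2022-03-02 15:53 UTC
Rule 2/4 (ZKM, -01:00): 2021-11-12 15:18 UTC ≤ query < 2022-03-11 18:35 UTC
15·60 + 53 - 60 = 893 min
893 = 0·1440 + 893; 893 = 14·60 + 53 → 14:53, same day
→ 2022-03-02 14:53 ZKM

2022-03-02 14:53 ZKM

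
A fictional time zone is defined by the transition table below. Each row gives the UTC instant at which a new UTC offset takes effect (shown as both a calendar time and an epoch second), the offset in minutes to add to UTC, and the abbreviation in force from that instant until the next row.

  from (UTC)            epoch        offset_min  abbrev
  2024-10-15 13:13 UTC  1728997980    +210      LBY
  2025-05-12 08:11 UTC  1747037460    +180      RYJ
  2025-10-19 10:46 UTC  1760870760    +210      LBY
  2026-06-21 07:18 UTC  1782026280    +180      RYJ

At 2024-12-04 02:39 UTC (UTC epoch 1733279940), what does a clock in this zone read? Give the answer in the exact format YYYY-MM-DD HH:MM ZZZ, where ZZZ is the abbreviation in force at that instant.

Query: 2024-12-04 02:39 UTC
Rule 1/4 (LBY, +03:30): 2024-10-15 13:13 UTC ≤ query < 2025-05-12 08:11 UTC
2·60 + 39 + 210 = 369 min
369 = 0·1440 + 369; 369 = 6·60 + 9 → 06:09, same day
→ 2024-12-04 06:09 LBY

2024-12-04 06:09 LBY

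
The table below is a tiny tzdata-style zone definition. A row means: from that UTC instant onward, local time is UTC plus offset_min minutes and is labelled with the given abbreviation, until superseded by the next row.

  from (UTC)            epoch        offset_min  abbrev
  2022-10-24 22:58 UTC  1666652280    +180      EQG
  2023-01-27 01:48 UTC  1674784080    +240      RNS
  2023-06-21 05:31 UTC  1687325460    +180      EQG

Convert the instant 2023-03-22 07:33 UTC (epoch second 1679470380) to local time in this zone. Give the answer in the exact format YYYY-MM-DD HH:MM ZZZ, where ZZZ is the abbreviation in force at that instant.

2023-03-22 11:33 RNS

Query: 2023-03-22 07:33 UTC
Rule 2/3 (RNS, +04:00): 2023-01-27 01:48 UTC ≤ query < 2023-06-21 05:31 UTC
7·60 + 33 + 240 = 693 min
693 = 0·1440 + 693; 693 = 11·60 + 33 → 11:33, same day
→ 2023-03-22 11:33 RNS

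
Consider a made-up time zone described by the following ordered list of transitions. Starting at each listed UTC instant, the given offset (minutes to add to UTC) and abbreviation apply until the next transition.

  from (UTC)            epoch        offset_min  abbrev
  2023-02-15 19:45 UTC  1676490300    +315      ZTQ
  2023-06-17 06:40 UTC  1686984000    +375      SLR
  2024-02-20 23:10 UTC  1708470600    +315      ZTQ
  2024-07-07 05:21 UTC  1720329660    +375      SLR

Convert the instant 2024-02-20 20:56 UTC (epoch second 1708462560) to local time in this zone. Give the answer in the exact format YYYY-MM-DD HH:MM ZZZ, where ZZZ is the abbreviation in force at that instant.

Query: 2024-02-20 20:56 UTC
Rule 2/4 (SLR, +06:15): 2023-06-17 06:40 UTC ≤ query < 2024-02-20 23:10 UTC
20·60 + 56 + 375 = 1631 min
1631 = 1·1440 + 191; 191 = 3·60 + 11 → 03:11, 2024-02-20 + 1 day = 2024-02-21
→ 2024-02-21 03:11 SLR

2024-02-21 03:11 SLR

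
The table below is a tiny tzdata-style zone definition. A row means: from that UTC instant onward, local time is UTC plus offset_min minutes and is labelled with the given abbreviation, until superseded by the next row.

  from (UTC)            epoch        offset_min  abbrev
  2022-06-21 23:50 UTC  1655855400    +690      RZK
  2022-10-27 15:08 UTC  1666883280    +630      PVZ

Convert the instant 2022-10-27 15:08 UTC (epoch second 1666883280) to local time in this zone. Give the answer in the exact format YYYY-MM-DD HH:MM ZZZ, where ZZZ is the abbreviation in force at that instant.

Query: 2022-10-27 15:08 UTC
Rule 2/2 (PVZ, +10:30): 2022-10-27 15:08 UTC ≤ query < +∞
15·60 + 8 + 630 = 1538 min
1538 = 1·1440 + 98; 98 = 1·60 + 38 → 01:38, 2022-10-27 + 1 day = 2022-10-28
→ 2022-10-28 01:38 PVZ

2022-10-28 01:38 PVZ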